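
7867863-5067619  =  2800244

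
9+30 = 39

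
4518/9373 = 4518/9373 = 0.48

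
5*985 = 4925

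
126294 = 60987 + 65307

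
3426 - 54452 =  - 51026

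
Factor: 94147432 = 2^3  *  19^1*619391^1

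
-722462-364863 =-1087325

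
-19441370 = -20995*926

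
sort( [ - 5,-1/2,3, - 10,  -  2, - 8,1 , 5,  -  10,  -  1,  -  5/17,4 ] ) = [ - 10, - 10, - 8, - 5, - 2 , - 1, - 1/2, - 5/17 , 1,3, 4, 5]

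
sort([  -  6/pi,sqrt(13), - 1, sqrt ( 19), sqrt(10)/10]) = [ - 6/pi, - 1, sqrt(10)/10,sqrt( 13), sqrt( 19 )]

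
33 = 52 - 19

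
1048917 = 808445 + 240472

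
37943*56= 2124808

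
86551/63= 1373 + 52/63 = 1373.83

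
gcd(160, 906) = 2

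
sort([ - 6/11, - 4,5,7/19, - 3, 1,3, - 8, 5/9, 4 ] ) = [ - 8,-4, - 3, - 6/11 , 7/19,5/9,  1,3, 4, 5]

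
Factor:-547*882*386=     -  186227244 =- 2^2  *3^2*7^2*193^1*547^1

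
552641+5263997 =5816638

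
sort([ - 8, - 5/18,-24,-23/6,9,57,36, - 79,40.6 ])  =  [ - 79,- 24, - 8,-23/6 , - 5/18, 9,  36,40.6,57]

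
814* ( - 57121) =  - 46496494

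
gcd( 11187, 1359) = 9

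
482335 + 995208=1477543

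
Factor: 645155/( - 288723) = -3^( - 1)*5^1*7^1*157^( - 1 )*613^( - 1)*18433^1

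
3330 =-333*(-10) 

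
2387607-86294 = 2301313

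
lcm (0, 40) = 0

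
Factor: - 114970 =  - 2^1*5^1*11497^1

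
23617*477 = 11265309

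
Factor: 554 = 2^1 * 277^1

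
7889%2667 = 2555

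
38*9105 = 345990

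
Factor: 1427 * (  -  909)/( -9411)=3^1*101^1 * 1427^1  *  3137^(-1) = 432381/3137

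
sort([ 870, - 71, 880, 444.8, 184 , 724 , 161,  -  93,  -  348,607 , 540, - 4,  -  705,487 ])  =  [ - 705, -348, - 93, - 71,- 4 , 161 , 184,  444.8,487 , 540,607, 724, 870,  880] 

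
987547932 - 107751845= 879796087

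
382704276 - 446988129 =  - 64283853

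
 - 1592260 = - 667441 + -924819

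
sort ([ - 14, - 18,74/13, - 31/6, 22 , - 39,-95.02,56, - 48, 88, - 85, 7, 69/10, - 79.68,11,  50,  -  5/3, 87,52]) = [ - 95.02,-85, - 79.68, - 48, - 39, - 18, -14, - 31/6, - 5/3,74/13,69/10,7,  11,  22,50 , 52,56,87, 88 ]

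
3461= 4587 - 1126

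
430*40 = 17200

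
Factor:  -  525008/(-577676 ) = 2^2*157^1*691^(-1 )=628/691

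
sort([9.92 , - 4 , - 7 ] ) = [ - 7, - 4,9.92 ] 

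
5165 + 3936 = 9101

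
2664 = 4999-2335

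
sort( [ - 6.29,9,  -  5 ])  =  [ - 6.29, - 5,9 ] 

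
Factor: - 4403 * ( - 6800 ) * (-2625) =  - 78593550000=-2^4 * 3^1*5^5*7^2 * 17^2*37^1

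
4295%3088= 1207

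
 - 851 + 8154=7303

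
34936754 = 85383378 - 50446624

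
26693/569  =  26693/569 = 46.91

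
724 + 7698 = 8422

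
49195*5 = 245975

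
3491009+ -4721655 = - 1230646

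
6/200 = 3/100=   0.03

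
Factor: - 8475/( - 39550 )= 2^( - 1)*3^1*7^( - 1)  =  3/14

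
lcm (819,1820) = 16380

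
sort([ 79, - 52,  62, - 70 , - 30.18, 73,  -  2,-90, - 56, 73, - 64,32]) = [ - 90, - 70, - 64 , - 56, - 52, - 30.18, - 2, 32,62, 73, 73, 79]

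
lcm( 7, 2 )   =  14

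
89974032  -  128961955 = -38987923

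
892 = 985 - 93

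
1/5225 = 1/5225 = 0.00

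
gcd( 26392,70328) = 8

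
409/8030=409/8030= 0.05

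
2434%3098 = 2434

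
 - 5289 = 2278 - 7567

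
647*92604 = 59914788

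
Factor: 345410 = 2^1 * 5^1*13^1*2657^1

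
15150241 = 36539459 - 21389218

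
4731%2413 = 2318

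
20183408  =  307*65744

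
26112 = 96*272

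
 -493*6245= -3078785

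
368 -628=  -  260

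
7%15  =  7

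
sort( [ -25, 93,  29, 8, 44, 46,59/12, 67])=[ - 25,59/12,8 , 29,  44,46, 67,93]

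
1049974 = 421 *2494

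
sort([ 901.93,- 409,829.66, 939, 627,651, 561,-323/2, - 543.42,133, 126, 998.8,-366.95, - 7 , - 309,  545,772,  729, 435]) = [ - 543.42,-409, - 366.95, - 309, - 323/2, - 7,  126, 133 , 435, 545,561,  627, 651, 729,772, 829.66, 901.93, 939, 998.8]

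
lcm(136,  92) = 3128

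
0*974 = 0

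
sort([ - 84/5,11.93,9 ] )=[-84/5,9,11.93 ] 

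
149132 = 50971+98161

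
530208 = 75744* 7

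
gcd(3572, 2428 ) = 4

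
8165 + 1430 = 9595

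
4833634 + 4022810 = 8856444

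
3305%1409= 487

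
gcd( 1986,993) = 993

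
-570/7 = -570/7  =  - 81.43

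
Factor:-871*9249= - 8055879 = - 3^1*13^1*67^1*3083^1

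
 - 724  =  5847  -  6571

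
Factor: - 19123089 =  - 3^1*43^1*53^1 * 2797^1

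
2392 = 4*598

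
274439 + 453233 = 727672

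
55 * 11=605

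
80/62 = 40/31 = 1.29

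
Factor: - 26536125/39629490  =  -1769075/2641966 =-2^( - 1 )*5^2*7^1*11^1*919^1*1320983^( -1 )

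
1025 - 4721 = - 3696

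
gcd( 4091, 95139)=1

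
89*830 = 73870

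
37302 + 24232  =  61534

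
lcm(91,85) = 7735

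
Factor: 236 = 2^2*59^1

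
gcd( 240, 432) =48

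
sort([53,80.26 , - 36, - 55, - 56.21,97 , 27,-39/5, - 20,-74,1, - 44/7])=[ - 74, - 56.21, - 55, - 36, - 20, - 39/5, - 44/7,1,  27, 53, 80.26,97] 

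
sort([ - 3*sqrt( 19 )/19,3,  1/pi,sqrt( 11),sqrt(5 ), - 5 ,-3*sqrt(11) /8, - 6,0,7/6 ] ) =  [-6, - 5, - 3 * sqrt( 11 ) /8 , - 3*sqrt ( 19 ) /19,0,1/pi, 7/6, sqrt( 5),3, sqrt( 11)]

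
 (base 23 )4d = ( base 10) 105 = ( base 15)70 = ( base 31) 3c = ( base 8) 151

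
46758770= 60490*773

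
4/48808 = 1/12202 = 0.00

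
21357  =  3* 7119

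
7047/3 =2349 = 2349.00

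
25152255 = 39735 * 633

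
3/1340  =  3/1340 = 0.00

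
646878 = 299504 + 347374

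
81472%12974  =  3628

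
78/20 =3  +  9/10= 3.90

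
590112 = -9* ( - 65568)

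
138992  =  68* 2044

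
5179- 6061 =-882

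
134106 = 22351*6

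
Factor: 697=17^1*41^1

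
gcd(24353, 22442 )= 49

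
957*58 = 55506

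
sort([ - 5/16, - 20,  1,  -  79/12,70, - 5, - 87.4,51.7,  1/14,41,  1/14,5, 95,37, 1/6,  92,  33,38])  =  [  -  87.4, - 20,-79/12, - 5,-5/16,1/14,1/14,1/6, 1, 5,33,37,38 , 41,51.7 , 70, 92, 95 ] 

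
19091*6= 114546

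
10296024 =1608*6403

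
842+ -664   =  178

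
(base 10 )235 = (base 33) 74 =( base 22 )af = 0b11101011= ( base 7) 454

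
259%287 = 259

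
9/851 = 9/851 = 0.01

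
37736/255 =147+251/255 =147.98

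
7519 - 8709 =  - 1190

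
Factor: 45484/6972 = 137/21 = 3^(- 1)*  7^( - 1 )*137^1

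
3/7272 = 1/2424 = 0.00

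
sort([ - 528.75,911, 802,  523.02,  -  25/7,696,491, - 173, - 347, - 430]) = [ - 528.75, - 430,  -  347, - 173 ,  -  25/7, 491,  523.02, 696,802,911 ]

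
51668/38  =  1359  +  13/19= 1359.68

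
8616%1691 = 161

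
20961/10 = 20961/10  =  2096.10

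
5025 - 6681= -1656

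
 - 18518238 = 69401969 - 87920207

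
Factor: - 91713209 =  - 7^1*19^1*97^1*7109^1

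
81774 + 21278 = 103052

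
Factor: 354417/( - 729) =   -  3^(  -  5)*7^2*2411^1 = - 118139/243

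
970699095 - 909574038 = 61125057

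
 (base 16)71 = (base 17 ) 6b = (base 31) 3k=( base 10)113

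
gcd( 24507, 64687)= 7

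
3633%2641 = 992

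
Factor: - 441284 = -2^2 * 110321^1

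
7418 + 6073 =13491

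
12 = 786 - 774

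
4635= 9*515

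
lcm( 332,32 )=2656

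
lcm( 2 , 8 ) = 8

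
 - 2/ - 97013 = 2/97013 = 0.00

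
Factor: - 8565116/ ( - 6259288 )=2^( - 1) *149^1*2053^1*111773^ ( - 1) = 305897/223546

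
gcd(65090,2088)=2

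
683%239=205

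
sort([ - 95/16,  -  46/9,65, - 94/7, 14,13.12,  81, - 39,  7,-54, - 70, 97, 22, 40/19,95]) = [ - 70, - 54, - 39, - 94/7, - 95/16, - 46/9,40/19, 7, 13.12, 14,  22,  65, 81, 95, 97 ]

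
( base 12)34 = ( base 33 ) 17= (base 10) 40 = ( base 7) 55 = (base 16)28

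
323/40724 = 323/40724 = 0.01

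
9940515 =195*50977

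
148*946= 140008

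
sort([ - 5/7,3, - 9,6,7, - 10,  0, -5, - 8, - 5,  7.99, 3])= [ - 10, - 9, - 8, - 5  , - 5, - 5/7,0, 3,3,6,7, 7.99]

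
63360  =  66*960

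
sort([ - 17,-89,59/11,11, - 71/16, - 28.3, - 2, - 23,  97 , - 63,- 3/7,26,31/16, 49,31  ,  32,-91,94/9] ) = [ - 91, -89 , - 63 ,- 28.3,- 23,-17  , - 71/16, -2, - 3/7,31/16,59/11,  94/9,11,26,31, 32,49,97 ]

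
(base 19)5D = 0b1101100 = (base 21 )53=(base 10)108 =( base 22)4k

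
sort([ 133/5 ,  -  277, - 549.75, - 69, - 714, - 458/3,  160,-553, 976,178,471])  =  [ - 714, - 553, - 549.75,-277  , - 458/3, - 69,  133/5,160, 178, 471, 976 ] 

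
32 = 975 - 943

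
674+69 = 743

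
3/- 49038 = -1 + 16345/16346 =- 0.00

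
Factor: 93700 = 2^2*5^2*937^1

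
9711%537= 45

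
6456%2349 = 1758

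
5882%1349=486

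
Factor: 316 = 2^2*79^1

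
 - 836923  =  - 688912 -148011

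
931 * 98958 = 92129898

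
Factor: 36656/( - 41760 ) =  - 2^( - 1)*3^( - 2 )*5^(-1 )*79^1=- 79/90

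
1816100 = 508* 3575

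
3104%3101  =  3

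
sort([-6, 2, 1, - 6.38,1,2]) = [ -6.38,-6,1, 1,2,2]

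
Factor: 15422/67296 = 11/48 = 2^( - 4 )*3^ (- 1 )*11^1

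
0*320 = 0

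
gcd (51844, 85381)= 1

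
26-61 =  - 35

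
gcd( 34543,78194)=1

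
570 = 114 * 5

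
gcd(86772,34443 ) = 3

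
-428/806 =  - 214/403 = - 0.53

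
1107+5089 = 6196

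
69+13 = 82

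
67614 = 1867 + 65747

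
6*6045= 36270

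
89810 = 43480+46330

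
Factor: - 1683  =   - 3^2*11^1*17^1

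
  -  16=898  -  914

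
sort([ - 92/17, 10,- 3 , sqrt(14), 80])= [ - 92/17, - 3, sqrt( 14 ), 10, 80]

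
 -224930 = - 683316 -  -458386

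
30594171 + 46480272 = 77074443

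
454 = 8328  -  7874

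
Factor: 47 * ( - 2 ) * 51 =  -2^1*3^1 * 17^1 * 47^1 = - 4794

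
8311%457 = 85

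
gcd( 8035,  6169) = 1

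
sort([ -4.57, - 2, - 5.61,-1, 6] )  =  [ - 5.61, - 4.57, - 2,  -  1,6]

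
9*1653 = 14877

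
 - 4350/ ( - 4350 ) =1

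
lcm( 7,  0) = 0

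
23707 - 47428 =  - 23721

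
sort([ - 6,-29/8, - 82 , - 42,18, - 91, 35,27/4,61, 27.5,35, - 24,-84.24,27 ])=[ - 91,-84.24, - 82, - 42, - 24,  -  6, - 29/8, 27/4, 18,27, 27.5,35,  35, 61]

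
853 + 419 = 1272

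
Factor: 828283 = 97^1*8539^1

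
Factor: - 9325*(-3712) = 34614400 = 2^7*5^2*29^1*373^1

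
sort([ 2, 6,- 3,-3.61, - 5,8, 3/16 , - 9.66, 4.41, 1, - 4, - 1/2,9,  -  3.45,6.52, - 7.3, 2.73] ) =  [-9.66 , - 7.3,-5,-4, - 3.61, - 3.45,-3,  -  1/2, 3/16, 1, 2, 2.73,  4.41, 6, 6.52, 8  ,  9] 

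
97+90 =187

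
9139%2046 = 955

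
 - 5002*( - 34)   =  170068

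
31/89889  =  31/89889  =  0.00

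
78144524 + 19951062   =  98095586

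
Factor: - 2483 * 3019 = - 7496177 = - 13^1*191^1*3019^1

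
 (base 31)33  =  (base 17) 5B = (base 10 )96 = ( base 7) 165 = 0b1100000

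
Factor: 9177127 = 17^1* 461^1*1171^1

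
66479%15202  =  5671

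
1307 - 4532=  -  3225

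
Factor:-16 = - 2^4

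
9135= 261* 35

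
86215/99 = 870 + 85/99 = 870.86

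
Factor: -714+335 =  - 379^1 = - 379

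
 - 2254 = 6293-8547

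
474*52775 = 25015350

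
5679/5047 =1 + 632/5047 =1.13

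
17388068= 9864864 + 7523204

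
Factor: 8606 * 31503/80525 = 2^1*3^1*5^( - 2)*13^1*331^1*3221^( - 1)*10501^1 =271114818/80525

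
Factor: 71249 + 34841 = 106090 = 2^1*5^1*103^2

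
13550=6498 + 7052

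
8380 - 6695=1685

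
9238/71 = 130+8/71 = 130.11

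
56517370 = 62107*910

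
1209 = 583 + 626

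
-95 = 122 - 217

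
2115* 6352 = 13434480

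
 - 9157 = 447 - 9604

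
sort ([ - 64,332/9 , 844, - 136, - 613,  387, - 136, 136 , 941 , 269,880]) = [ - 613, -136, - 136,-64, 332/9,  136,  269, 387 , 844, 880,  941 ]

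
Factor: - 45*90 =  - 4050 = -2^1 * 3^4 * 5^2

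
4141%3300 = 841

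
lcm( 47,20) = 940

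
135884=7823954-7688070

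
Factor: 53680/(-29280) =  - 11/6 = - 2^ ( - 1)*3^(-1)*11^1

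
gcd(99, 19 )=1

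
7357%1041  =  70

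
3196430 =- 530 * ( - 6031)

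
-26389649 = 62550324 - 88939973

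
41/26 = 41/26 = 1.58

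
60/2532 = 5/211 = 0.02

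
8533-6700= 1833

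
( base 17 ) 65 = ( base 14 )79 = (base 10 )107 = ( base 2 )1101011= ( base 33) 38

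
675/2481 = 225/827 =0.27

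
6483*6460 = 41880180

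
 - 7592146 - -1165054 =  - 6427092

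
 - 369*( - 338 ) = 124722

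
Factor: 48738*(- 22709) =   -  1106791242 = -  2^1*3^1 * 8123^1* 22709^1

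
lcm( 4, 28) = 28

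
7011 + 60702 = 67713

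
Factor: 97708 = 2^2*13^1*1879^1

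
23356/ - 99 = -236+8/99 = - 235.92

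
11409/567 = 3803/189 = 20.12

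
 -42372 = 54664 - 97036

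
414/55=7 + 29/55 = 7.53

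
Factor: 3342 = 2^1*3^1*557^1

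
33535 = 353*95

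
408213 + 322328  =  730541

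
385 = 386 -1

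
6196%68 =8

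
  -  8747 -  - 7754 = -993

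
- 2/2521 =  - 1 + 2519/2521  =  - 0.00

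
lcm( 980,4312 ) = 21560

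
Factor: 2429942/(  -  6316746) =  - 3^(-1)*31^(-1)*33961^( - 1 ) * 1214971^1=-1214971/3158373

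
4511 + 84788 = 89299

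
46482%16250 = 13982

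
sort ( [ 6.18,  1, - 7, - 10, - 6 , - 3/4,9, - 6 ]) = [ - 10,- 7,- 6, - 6, - 3/4 , 1, 6.18 , 9 ] 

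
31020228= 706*43938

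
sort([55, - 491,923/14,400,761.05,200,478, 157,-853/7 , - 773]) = [ -773,- 491,- 853/7, 55, 923/14,157,200,400,478,761.05 ]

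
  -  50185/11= - 4563+8/11 = - 4562.27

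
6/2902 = 3/1451 =0.00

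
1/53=1/53=0.02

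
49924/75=665 + 49/75= 665.65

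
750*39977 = 29982750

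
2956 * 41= 121196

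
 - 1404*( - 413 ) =579852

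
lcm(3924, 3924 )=3924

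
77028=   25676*3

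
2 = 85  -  83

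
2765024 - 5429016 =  - 2663992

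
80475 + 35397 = 115872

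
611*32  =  19552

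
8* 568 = 4544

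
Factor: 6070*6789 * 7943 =327324913890= 2^1*3^1 * 5^1*13^2* 31^1*47^1*73^1*607^1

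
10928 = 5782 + 5146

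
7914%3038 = 1838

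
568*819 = 465192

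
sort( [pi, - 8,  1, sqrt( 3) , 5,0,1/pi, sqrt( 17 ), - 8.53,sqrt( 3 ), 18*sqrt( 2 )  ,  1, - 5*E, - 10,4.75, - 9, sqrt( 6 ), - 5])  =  [ - 5* E , - 10, - 9, - 8.53,- 8,-5, 0, 1/pi,1,1,sqrt( 3 ),sqrt( 3 ),  sqrt( 6 ), pi,sqrt( 17),4.75, 5,18*sqrt(2 )]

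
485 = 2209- 1724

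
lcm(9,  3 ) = 9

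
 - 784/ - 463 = 1 + 321/463 = 1.69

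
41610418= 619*67222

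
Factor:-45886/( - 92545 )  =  2^1* 5^( - 1 )* 83^( - 1) * 223^( - 1) * 22943^1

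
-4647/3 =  -1549 =-1549.00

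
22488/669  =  7496/223 = 33.61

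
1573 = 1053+520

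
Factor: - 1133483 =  - 13^2*19^1* 353^1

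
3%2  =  1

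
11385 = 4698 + 6687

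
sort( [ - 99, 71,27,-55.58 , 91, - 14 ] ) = [-99, - 55.58, - 14, 27,  71,91] 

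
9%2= 1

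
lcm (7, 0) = 0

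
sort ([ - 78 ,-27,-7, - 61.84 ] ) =[ - 78, - 61.84, - 27, - 7] 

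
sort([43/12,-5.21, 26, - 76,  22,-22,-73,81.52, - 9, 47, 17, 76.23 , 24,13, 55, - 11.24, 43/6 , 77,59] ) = [ - 76,  -  73, - 22, - 11.24, -9, - 5.21, 43/12, 43/6, 13, 17,22, 24,26, 47, 55, 59, 76.23 , 77,81.52 ] 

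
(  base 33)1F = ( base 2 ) 110000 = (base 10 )48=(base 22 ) 24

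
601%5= 1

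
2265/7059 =755/2353=0.32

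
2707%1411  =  1296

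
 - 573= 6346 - 6919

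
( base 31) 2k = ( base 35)2C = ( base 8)122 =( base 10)82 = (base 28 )2q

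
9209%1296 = 137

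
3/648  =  1/216 = 0.00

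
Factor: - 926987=- 389^1*2383^1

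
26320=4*6580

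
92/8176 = 23/2044 = 0.01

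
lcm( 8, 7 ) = 56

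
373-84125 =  -83752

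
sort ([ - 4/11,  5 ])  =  [-4/11,5 ]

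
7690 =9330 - 1640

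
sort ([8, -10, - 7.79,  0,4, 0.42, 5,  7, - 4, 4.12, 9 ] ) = [ -10, - 7.79,-4,0, 0.42, 4, 4.12,  5,  7,8,9]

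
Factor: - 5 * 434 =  - 2170 = - 2^1*5^1 * 7^1*31^1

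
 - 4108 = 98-4206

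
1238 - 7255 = -6017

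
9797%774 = 509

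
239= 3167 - 2928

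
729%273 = 183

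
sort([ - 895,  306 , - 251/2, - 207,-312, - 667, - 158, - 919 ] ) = [  -  919 ,  -  895, - 667, - 312, - 207,  -  158 , - 251/2,  306 ] 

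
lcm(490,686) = 3430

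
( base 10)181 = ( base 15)c1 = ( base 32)5l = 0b10110101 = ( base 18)a1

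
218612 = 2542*86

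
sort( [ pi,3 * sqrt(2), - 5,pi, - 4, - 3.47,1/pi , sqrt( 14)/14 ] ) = [ - 5,- 4, - 3.47,sqrt( 14) /14,  1/pi,pi, pi, 3*sqrt(2) ]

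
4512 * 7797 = 35180064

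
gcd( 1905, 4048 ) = 1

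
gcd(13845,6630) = 195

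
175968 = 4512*39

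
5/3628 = 5/3628 = 0.00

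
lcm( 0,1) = 0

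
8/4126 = 4/2063 = 0.00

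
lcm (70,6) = 210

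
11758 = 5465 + 6293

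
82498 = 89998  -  7500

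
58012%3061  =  2914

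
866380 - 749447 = 116933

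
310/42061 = 310/42061 = 0.01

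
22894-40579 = - 17685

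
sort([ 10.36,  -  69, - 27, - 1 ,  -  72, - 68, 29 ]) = [- 72,-69,-68,-27, - 1, 10.36,  29]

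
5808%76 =32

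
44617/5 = 8923  +  2/5 = 8923.40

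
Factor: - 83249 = -17^1*59^1*83^1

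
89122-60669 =28453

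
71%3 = 2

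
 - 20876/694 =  - 31 + 319/347 = - 30.08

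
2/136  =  1/68 = 0.01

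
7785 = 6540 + 1245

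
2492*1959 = 4881828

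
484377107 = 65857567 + 418519540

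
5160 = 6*860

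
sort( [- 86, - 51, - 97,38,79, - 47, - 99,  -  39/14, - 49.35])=[  -  99, - 97, - 86, - 51, - 49.35 , - 47, - 39/14,38,79]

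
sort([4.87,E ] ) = [ E,4.87] 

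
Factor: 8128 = 2^6 * 127^1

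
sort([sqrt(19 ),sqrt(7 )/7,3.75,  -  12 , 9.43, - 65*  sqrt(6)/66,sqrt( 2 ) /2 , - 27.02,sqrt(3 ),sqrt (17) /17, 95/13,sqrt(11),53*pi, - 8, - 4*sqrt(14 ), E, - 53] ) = [ - 53, - 27.02, - 4*sqrt( 14),- 12,  -  8, -65*sqrt( 6) /66,sqrt( 17 )/17,sqrt( 7 )/7 , sqrt ( 2 ) /2,sqrt(3), E,sqrt (11),3.75,sqrt(19), 95/13,9.43,53 *pi ] 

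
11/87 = 11/87 = 0.13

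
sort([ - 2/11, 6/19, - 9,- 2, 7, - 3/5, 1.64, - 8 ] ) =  [ - 9, - 8, - 2 , - 3/5, - 2/11, 6/19,1.64,7]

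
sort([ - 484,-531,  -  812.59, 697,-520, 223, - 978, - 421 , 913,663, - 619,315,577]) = [ - 978,-812.59,  -  619,-531, - 520,-484,-421, 223,315,577,663, 697, 913 ] 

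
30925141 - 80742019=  - 49816878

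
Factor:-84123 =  - 3^2*13^1*719^1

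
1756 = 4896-3140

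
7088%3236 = 616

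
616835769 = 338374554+278461215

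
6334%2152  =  2030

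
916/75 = 916/75 =12.21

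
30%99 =30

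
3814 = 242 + 3572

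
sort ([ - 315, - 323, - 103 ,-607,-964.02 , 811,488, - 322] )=[-964.02 , - 607, - 323, - 322, - 315, - 103, 488 , 811]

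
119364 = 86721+32643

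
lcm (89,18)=1602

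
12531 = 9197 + 3334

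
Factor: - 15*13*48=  - 9360=   - 2^4*3^2*5^1 * 13^1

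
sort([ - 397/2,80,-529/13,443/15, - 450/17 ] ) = [ - 397/2, - 529/13 , - 450/17,443/15,80] 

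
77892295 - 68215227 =9677068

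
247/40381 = 247/40381 = 0.01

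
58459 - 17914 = 40545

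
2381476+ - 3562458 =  - 1180982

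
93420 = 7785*12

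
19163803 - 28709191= - 9545388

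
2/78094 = 1/39047 = 0.00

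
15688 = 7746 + 7942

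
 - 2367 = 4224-6591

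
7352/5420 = 1 + 483/1355  =  1.36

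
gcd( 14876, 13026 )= 2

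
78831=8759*9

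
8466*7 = 59262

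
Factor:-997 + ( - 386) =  - 1383 = - 3^1*461^1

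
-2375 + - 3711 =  - 6086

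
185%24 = 17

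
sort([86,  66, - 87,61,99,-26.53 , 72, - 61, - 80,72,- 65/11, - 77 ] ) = [ - 87,-80 , -77, - 61, - 26.53, - 65/11,61,66,72, 72,86,99 ]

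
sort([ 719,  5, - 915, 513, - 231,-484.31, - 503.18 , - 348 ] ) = [-915 , - 503.18 , - 484.31, - 348 , - 231, 5, 513 , 719] 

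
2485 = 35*71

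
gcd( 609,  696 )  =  87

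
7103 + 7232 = 14335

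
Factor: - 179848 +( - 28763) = - 3^2 * 13^1*1783^1  =  - 208611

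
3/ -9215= -3/9215 = - 0.00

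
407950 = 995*410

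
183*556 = 101748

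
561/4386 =11/86 = 0.13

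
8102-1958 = 6144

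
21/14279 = 21/14279  =  0.00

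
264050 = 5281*50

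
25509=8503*3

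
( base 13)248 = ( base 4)12032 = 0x18e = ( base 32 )ce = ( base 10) 398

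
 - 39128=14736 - 53864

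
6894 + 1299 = 8193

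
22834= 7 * 3262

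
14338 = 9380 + 4958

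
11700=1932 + 9768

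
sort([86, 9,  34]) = [ 9,34,86]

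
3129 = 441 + 2688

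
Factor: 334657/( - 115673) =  - 379/131  =  - 131^( - 1) * 379^1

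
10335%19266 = 10335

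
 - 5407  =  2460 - 7867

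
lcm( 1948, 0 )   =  0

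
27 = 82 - 55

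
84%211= 84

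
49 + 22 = 71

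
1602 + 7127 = 8729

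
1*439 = 439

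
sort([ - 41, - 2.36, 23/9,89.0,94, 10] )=[- 41,- 2.36, 23/9,10,89.0,94] 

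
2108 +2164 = 4272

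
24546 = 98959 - 74413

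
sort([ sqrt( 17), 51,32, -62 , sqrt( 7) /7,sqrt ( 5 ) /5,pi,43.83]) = [ - 62, sqrt( 7) /7 , sqrt(5)/5,  pi,sqrt( 17) , 32,43.83,51]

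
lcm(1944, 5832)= 5832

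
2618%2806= 2618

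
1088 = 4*272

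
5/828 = 5/828 =0.01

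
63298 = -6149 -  - 69447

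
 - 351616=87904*( - 4)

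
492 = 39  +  453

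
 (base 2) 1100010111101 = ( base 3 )22200120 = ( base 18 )119f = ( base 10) 6333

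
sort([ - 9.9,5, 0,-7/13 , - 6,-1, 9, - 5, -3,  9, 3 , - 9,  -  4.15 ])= [  -  9.9, - 9, - 6, - 5, - 4.15, - 3, - 1, - 7/13, 0,3,  5 , 9,9 ] 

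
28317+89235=117552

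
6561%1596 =177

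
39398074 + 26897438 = 66295512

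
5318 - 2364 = 2954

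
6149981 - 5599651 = 550330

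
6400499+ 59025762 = 65426261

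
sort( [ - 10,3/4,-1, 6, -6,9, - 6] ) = [-10, -6, - 6,- 1, 3/4,6, 9] 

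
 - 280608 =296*( - 948)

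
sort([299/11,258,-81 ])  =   [ - 81, 299/11, 258]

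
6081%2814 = 453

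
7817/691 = 7817/691 = 11.31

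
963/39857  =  963/39857 = 0.02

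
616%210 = 196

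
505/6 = 505/6=84.17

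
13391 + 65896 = 79287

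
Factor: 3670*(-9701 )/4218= - 17801335/2109 = -3^(  -  1 )*5^1*19^( - 1 )*37^( - 1 )*89^1*109^1*367^1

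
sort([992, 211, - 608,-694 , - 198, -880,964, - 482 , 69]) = [ - 880, - 694, - 608, - 482,-198, 69,211, 964, 992]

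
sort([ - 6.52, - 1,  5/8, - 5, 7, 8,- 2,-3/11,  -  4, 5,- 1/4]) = [ - 6.52,-5,-4,- 2,  -  1,-3/11, - 1/4,5/8,5,7,8]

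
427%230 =197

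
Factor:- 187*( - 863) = 11^1*17^1*863^1 = 161381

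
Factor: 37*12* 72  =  31968 = 2^5*  3^3*37^1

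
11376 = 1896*6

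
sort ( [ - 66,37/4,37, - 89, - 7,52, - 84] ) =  [ - 89, - 84 ,-66,  -  7 , 37/4 , 37,52]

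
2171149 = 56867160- 54696011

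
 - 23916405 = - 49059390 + 25142985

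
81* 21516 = 1742796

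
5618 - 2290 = 3328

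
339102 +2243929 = 2583031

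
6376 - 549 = 5827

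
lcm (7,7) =7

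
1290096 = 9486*136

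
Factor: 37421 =23^1*1627^1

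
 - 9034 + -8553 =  - 17587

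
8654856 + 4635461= 13290317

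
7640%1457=355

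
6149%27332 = 6149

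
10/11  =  10/11=0.91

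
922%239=205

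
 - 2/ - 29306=1/14653= 0.00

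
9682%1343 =281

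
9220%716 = 628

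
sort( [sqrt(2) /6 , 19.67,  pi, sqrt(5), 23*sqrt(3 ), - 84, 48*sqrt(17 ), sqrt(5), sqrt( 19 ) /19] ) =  [ - 84, sqrt(19) /19, sqrt(2) /6, sqrt( 5),sqrt( 5) , pi,19.67, 23*sqrt (3), 48*sqrt( 17)]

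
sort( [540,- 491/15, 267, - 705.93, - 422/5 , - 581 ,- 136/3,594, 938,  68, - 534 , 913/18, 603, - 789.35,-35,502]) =[ - 789.35, - 705.93, - 581, - 534, - 422/5,- 136/3, - 35, - 491/15,913/18,68, 267,502,540, 594,603,938]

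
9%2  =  1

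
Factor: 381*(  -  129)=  -49149 = - 3^2 * 43^1*127^1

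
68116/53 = 68116/53 = 1285.21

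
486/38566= 243/19283  =  0.01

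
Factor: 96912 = 2^4*3^2 * 673^1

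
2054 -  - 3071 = 5125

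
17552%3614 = 3096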